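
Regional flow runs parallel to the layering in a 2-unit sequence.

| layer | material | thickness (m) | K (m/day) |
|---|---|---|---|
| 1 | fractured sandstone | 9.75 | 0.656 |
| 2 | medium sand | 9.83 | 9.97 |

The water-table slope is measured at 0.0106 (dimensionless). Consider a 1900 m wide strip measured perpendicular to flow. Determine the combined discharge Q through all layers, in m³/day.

2100

Flow is parallel to layering, so each bed carries its own Darcy discharge and the transmissivities add.
Σ(K_i·b_i) = 0.656×9.75 + 9.97×9.83 = 104.4 m²/day.
Hydraulic gradient i = 0.0106.
Q = Σ(K_i·b_i) · W · i = 104.4 × 1900 × 0.01060 = 2103 m³/day.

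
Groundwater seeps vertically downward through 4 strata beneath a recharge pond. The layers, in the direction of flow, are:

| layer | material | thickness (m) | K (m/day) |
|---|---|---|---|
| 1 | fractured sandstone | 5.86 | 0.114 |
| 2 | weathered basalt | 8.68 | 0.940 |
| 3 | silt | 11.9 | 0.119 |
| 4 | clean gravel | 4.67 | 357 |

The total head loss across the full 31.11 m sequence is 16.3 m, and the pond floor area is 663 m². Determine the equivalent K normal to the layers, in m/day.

Flow is perpendicular to layering, so the layers act in series and the equivalent K is the thickness-weighted harmonic mean.
Total thickness L = 5.86 + 8.68 + 11.9 + 4.67 = 31.11 m.
Σ(b_i/K_i) = 5.86/0.114 + 8.68/0.940 + 11.9/0.119 + 4.67/357 = 160.7 d.
K_eq = L / Σ(b_i/K_i) = 31.11 / 160.7 = 0.1937 m/day.

0.194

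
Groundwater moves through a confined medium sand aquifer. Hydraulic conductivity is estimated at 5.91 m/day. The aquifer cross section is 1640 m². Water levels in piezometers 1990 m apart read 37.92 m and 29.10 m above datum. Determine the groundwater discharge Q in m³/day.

Hydraulic gradient i = (37.92 − 29.10) / 1990 = 8.82 / 1990 = 0.004432.
Darcy's law: Q = K · A · i = 5.910 × 1640 × 0.004432 = 42.96 m³/day.

43.0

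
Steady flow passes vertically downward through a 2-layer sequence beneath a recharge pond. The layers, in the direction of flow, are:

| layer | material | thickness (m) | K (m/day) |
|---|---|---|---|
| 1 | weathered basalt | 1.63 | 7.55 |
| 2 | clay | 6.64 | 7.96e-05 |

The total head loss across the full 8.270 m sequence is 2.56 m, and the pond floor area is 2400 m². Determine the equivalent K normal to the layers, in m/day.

Flow is perpendicular to layering, so the layers act in series and the equivalent K is the thickness-weighted harmonic mean.
Total thickness L = 1.63 + 6.64 = 8.270 m.
Σ(b_i/K_i) = 1.63/7.55 + 6.64/7.96e-05 = 83417 d.
K_eq = L / Σ(b_i/K_i) = 8.270 / 83417 = 9.914e-05 m/day.

9.91e-05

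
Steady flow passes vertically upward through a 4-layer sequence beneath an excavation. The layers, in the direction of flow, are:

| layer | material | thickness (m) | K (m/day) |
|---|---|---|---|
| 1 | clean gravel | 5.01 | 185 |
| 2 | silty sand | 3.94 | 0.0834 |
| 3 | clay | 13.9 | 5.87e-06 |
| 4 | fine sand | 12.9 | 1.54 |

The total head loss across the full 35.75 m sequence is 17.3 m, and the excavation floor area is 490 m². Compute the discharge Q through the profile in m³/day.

Flow is perpendicular to layering, so the layers act in series and the equivalent K is the thickness-weighted harmonic mean.
Total thickness L = 5.01 + 3.94 + 13.9 + 12.9 = 35.75 m.
Σ(b_i/K_i) = 5.01/185 + 3.94/0.0834 + 13.9/5.87e-06 + 12.9/1.54 = 2.368e+06 d.
K_eq = L / Σ(b_i/K_i) = 35.75 / 2.368e+06 = 1.510e-05 m/day.
Q = K_eq · A · (Δh/L) = 1.510e-05 × 490 × (17.3/35.75) = 0.003580 m³/day.

0.00358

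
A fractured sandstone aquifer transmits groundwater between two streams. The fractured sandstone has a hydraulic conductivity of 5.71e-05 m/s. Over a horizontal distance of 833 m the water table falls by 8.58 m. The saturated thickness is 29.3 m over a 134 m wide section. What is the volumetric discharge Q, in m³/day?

Convert K: 5.71e-05 m/s × 86400 = 4.933 m/day.
Cross-sectional area A = 134 × 29.3 = 3926 m².
Hydraulic gradient i = Δh / L = 8.58 / 833 = 0.01030.
Darcy's law: Q = K · A · i = 4.933 × 3926 × 0.01030 = 199.5 m³/day.

200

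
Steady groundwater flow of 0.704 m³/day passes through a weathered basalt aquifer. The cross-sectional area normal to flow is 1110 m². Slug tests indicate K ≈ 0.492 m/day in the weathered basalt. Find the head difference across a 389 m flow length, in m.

From Q = K·A·i, i = Q / (K·A) = 0.704 / (0.4920 × 1110) = 0.001289.
Head loss Δh = i · L = 0.001289 × 389 = 0.5015 m.

0.501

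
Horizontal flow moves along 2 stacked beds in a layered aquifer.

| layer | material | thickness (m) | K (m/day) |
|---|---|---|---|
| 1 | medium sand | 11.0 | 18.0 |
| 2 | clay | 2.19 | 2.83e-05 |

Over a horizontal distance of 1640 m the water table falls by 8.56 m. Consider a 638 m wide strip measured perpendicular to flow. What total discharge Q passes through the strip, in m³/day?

659

Flow is parallel to layering, so each bed carries its own Darcy discharge and the transmissivities add.
Σ(K_i·b_i) = 18.0×11.0 + 2.83e-05×2.19 = 198.0 m²/day.
Hydraulic gradient i = Δh / L = 8.56 / 1640 = 0.005220.
Q = Σ(K_i·b_i) · W · i = 198.0 × 638 × 0.005220 = 659.3 m³/day.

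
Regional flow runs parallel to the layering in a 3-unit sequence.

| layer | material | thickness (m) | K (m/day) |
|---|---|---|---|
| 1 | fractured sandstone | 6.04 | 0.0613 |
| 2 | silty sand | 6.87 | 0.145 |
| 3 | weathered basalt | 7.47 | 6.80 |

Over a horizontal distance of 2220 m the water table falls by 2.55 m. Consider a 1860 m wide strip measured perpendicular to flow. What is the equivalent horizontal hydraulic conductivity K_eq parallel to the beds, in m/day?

Flow is parallel to layering, so each bed carries its own Darcy discharge and the transmissivities add.
Σ(K_i·b_i) = 0.0613×6.04 + 0.145×6.87 + 6.80×7.47 = 52.16 m²/day.
Total thickness b = 20.38 m, so K_eq = Σ(K_i·b_i)/b = 2.559 m/day.

2.56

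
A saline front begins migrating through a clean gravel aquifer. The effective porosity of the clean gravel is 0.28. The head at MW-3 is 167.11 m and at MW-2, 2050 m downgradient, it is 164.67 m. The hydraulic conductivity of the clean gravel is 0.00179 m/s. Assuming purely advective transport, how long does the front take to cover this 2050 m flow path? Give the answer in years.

8.54

Convert K: 0.00179 m/s × 86400 = 154.7 m/day.
Hydraulic gradient i = (167.11 − 164.67) / 2050 = 2.44 / 2050 = 0.001190.
Darcy flux q = K · i = 154.7 × 0.001190 = 0.1841 m/day.
Seepage velocity v = q / n_e = 0.1841 / 0.28 = 0.6574 m/day.
Travel time t = L / v = 2050 / 0.6574 = 3118 days = 8.537 years.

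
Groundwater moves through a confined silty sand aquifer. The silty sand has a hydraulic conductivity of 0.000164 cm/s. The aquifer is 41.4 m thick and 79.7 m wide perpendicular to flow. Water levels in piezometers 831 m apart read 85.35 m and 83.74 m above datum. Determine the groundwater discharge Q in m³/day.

Convert K: 0.000164 cm/s × 864 = 0.1417 m/day.
Cross-sectional area A = 79.7 × 41.4 = 3300 m².
Hydraulic gradient i = (85.35 − 83.74) / 831 = 1.61 / 831 = 0.001937.
Darcy's law: Q = K · A · i = 0.1417 × 3300 × 0.001937 = 0.9058 m³/day.

0.906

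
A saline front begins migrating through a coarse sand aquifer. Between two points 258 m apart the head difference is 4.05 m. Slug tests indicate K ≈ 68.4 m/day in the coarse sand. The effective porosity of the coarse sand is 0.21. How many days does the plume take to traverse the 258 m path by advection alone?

Hydraulic gradient i = Δh / L = 4.05 / 258 = 0.01570.
Darcy flux q = K · i = 68.40 × 0.01570 = 1.074 m/day.
Seepage velocity v = q / n_e = 1.074 / 0.21 = 5.113 m/day.
Travel time t = L / v = 258 / 5.113 = 50.46 days.

50.5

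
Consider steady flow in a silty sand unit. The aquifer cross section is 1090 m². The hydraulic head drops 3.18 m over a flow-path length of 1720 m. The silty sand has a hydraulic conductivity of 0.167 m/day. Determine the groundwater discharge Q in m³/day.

Hydraulic gradient i = Δh / L = 3.18 / 1720 = 0.001849.
Darcy's law: Q = K · A · i = 0.1670 × 1090 × 0.001849 = 0.3365 m³/day.

0.337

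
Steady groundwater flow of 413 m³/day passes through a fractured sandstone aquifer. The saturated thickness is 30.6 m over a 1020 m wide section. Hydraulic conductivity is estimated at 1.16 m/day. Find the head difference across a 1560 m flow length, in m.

17.8

Cross-sectional area A = 1020 × 30.6 = 31212 m².
From Q = K·A·i, i = Q / (K·A) = 413 / (1.160 × 31212) = 0.01141.
Head loss Δh = i · L = 0.01141 × 1560 = 17.79 m.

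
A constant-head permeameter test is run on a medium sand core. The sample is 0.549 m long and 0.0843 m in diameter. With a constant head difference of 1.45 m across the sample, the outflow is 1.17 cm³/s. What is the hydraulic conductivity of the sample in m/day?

6.86

Cross-sectional area A = π·(d/2)² = π × (0.0843/2)² = 0.005581 m².
Convert discharge: 1.17 cm³/s = 1.170e-06 m³/s.
Darcy's law rearranged: K = Q·L / (A·Δh) = 1.170e-06 × 0.549 / (0.005581 × 1.45) = 7.937e-05 m/s = 6.857 m/day.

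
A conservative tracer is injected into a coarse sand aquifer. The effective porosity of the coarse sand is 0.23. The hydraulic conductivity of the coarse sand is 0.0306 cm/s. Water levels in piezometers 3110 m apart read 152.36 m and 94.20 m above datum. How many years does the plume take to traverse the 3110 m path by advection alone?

Convert K: 0.0306 cm/s × 864 = 26.44 m/day.
Hydraulic gradient i = (152.36 − 94.20) / 3110 = 58.16 / 3110 = 0.01870.
Darcy flux q = K · i = 26.44 × 0.01870 = 0.4944 m/day.
Seepage velocity v = q / n_e = 0.4944 / 0.23 = 2.150 m/day.
Travel time t = L / v = 3110 / 2.150 = 1447 days = 3.961 years.

3.96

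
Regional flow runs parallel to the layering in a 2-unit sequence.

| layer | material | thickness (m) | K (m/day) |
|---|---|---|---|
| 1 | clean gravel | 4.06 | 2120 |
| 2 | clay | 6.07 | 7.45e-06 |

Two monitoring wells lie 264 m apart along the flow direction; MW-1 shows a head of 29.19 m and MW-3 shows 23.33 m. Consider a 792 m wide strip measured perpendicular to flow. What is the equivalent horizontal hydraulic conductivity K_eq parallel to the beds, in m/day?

850

Flow is parallel to layering, so each bed carries its own Darcy discharge and the transmissivities add.
Σ(K_i·b_i) = 2120×4.06 + 7.45e-06×6.07 = 8607 m²/day.
Total thickness b = 10.13 m, so K_eq = Σ(K_i·b_i)/b = 849.7 m/day.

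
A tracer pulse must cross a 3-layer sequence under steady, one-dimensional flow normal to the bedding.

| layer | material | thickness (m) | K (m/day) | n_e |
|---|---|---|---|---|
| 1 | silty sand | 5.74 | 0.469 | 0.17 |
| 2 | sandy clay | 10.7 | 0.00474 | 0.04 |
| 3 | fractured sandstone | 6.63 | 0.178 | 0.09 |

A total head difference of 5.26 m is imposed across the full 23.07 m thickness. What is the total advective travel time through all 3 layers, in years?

With flow normal to the layers, continuity requires the same specific discharge q through every layer.
Σ(b_i/K_i) = 5.74/0.469 + 10.7/0.00474 + 6.63/0.178 = 2307 d.
q = Δh / Σ(b_i/K_i) = 5.26 / 2307 = 0.002280 m/day.
In each layer the seepage velocity is v_i = q/n_i, so the layer transit time is t_i = b_i·n_i / q:
  layer 1 (silty sand): t_1 = 5.74 × 0.17 / 0.002280 = 428.0 d
  layer 2 (sandy clay): t_2 = 10.7 × 0.04 / 0.002280 = 187.7 d
  layer 3 (fractured sandstone): t_3 = 6.63 × 0.09 / 0.002280 = 261.7 d
Total t = Σ t_i = 877.4 days = 2.402 years.

2.40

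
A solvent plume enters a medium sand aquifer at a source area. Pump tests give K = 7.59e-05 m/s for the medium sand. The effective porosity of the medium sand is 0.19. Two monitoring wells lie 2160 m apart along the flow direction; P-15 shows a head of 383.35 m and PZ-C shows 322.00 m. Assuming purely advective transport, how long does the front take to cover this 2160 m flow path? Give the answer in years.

6.03

Convert K: 7.59e-05 m/s × 86400 = 6.558 m/day.
Hydraulic gradient i = (383.35 − 322.00) / 2160 = 61.35 / 2160 = 0.02840.
Darcy flux q = K · i = 6.558 × 0.02840 = 0.1863 m/day.
Seepage velocity v = q / n_e = 0.1863 / 0.19 = 0.9803 m/day.
Travel time t = L / v = 2160 / 0.9803 = 2203 days = 6.033 years.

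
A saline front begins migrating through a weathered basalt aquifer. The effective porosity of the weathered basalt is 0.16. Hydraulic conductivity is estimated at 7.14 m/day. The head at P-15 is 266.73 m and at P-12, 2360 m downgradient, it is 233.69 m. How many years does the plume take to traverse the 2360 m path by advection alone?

Hydraulic gradient i = (266.73 − 233.69) / 2360 = 33.04 / 2360 = 0.01400.
Darcy flux q = K · i = 7.140 × 0.01400 = 0.09996 m/day.
Seepage velocity v = q / n_e = 0.09996 / 0.16 = 0.6247 m/day.
Travel time t = L / v = 2360 / 0.6247 = 3778 days = 10.34 years.

10.3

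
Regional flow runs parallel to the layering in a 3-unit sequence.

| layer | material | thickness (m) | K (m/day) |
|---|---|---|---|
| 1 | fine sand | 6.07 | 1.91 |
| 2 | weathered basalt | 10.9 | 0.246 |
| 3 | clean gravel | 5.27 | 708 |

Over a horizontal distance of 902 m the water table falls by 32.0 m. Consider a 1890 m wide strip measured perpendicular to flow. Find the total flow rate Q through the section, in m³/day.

Flow is parallel to layering, so each bed carries its own Darcy discharge and the transmissivities add.
Σ(K_i·b_i) = 1.91×6.07 + 0.246×10.9 + 708×5.27 = 3745 m²/day.
Hydraulic gradient i = Δh / L = 32.0 / 902 = 0.03548.
Q = Σ(K_i·b_i) · W · i = 3745 × 1890 × 0.03548 = 2.511e+05 m³/day.

251000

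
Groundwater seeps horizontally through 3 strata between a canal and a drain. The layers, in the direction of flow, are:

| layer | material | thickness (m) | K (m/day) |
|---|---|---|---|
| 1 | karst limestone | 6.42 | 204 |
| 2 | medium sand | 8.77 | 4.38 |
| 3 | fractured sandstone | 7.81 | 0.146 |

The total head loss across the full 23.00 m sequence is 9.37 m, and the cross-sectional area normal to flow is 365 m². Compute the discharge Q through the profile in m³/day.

61.6

Flow is perpendicular to layering, so the layers act in series and the equivalent K is the thickness-weighted harmonic mean.
Total thickness L = 6.42 + 8.77 + 7.81 = 23.00 m.
Σ(b_i/K_i) = 6.42/204 + 8.77/4.38 + 7.81/0.146 = 55.53 d.
K_eq = L / Σ(b_i/K_i) = 23.00 / 55.53 = 0.4142 m/day.
Q = K_eq · A · (Δh/L) = 0.4142 × 365 × (9.37/23.00) = 61.59 m³/day.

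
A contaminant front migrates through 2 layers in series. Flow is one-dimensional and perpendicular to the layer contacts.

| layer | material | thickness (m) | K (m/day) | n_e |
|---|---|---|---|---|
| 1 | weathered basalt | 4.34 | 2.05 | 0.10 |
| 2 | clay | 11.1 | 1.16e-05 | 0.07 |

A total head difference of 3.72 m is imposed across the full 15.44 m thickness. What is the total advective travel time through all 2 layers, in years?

With flow normal to the layers, continuity requires the same specific discharge q through every layer.
Σ(b_i/K_i) = 4.34/2.05 + 11.1/1.16e-05 = 9.569e+05 d.
q = Δh / Σ(b_i/K_i) = 3.72 / 9.569e+05 = 3.888e-06 m/day.
In each layer the seepage velocity is v_i = q/n_i, so the layer transit time is t_i = b_i·n_i / q:
  layer 1 (weathered basalt): t_1 = 4.34 × 0.10 / 3.888e-06 = 1.116e+05 d
  layer 2 (clay): t_2 = 11.1 × 0.07 / 3.888e-06 = 1.999e+05 d
Total t = Σ t_i = 3.115e+05 days = 852.9 years.

853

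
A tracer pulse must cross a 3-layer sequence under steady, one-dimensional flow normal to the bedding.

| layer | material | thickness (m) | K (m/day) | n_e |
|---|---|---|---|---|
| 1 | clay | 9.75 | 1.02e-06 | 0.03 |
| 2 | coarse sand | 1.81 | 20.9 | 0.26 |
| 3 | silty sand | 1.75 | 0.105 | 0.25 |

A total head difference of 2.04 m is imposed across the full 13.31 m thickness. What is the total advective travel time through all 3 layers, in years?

With flow normal to the layers, continuity requires the same specific discharge q through every layer.
Σ(b_i/K_i) = 9.75/1.02e-06 + 1.81/20.9 + 1.75/0.105 = 9.559e+06 d.
q = Δh / Σ(b_i/K_i) = 2.04 / 9.559e+06 = 2.134e-07 m/day.
In each layer the seepage velocity is v_i = q/n_i, so the layer transit time is t_i = b_i·n_i / q:
  layer 1 (clay): t_1 = 9.75 × 0.03 / 2.134e-07 = 1.371e+06 d
  layer 2 (coarse sand): t_2 = 1.81 × 0.26 / 2.134e-07 = 2.205e+06 d
  layer 3 (silty sand): t_3 = 1.75 × 0.25 / 2.134e-07 = 2.050e+06 d
Total t = Σ t_i = 5.626e+06 days = 15402 years.

15400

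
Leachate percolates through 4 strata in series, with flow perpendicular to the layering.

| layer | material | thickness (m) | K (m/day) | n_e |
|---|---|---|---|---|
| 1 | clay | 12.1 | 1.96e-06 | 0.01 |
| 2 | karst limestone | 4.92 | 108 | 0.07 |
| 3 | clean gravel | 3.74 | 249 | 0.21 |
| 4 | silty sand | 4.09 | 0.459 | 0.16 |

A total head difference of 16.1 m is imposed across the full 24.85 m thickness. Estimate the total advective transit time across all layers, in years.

2000

With flow normal to the layers, continuity requires the same specific discharge q through every layer.
Σ(b_i/K_i) = 12.1/1.96e-06 + 4.92/108 + 3.74/249 + 4.09/0.459 = 6.173e+06 d.
q = Δh / Σ(b_i/K_i) = 16.1 / 6.173e+06 = 2.608e-06 m/day.
In each layer the seepage velocity is v_i = q/n_i, so the layer transit time is t_i = b_i·n_i / q:
  layer 1 (clay): t_1 = 12.1 × 0.01 / 2.608e-06 = 46397 d
  layer 2 (karst limestone): t_2 = 4.92 × 0.07 / 2.608e-06 = 1.321e+05 d
  layer 3 (clean gravel): t_3 = 3.74 × 0.21 / 2.608e-06 = 3.012e+05 d
  layer 4 (silty sand): t_4 = 4.09 × 0.16 / 2.608e-06 = 2.509e+05 d
Total t = Σ t_i = 7.305e+05 days = 2000 years.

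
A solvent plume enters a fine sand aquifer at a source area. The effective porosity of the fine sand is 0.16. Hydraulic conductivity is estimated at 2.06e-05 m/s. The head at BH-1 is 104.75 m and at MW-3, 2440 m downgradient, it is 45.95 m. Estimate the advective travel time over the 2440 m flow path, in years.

Convert K: 2.06e-05 m/s × 86400 = 1.780 m/day.
Hydraulic gradient i = (104.75 − 45.95) / 2440 = 58.8 / 2440 = 0.02410.
Darcy flux q = K · i = 1.780 × 0.02410 = 0.04289 m/day.
Seepage velocity v = q / n_e = 0.04289 / 0.16 = 0.2681 m/day.
Travel time t = L / v = 2440 / 0.2681 = 9102 days = 24.92 years.

24.9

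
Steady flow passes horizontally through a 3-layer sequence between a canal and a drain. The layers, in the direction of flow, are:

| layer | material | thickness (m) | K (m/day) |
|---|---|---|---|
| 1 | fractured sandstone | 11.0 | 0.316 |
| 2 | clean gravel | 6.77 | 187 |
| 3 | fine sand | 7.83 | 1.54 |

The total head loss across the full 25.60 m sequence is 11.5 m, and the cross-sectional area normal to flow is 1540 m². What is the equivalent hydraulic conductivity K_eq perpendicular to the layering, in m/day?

0.641

Flow is perpendicular to layering, so the layers act in series and the equivalent K is the thickness-weighted harmonic mean.
Total thickness L = 11.0 + 6.77 + 7.83 = 25.60 m.
Σ(b_i/K_i) = 11.0/0.316 + 6.77/187 + 7.83/1.54 = 39.93 d.
K_eq = L / Σ(b_i/K_i) = 25.60 / 39.93 = 0.6411 m/day.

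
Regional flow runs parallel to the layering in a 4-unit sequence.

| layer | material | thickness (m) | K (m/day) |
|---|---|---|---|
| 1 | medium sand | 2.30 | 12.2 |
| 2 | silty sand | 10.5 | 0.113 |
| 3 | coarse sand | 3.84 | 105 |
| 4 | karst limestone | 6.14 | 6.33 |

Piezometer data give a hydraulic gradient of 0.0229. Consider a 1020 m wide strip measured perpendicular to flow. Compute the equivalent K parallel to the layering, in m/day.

20.7

Flow is parallel to layering, so each bed carries its own Darcy discharge and the transmissivities add.
Σ(K_i·b_i) = 12.2×2.30 + 0.113×10.5 + 105×3.84 + 6.33×6.14 = 471.3 m²/day.
Total thickness b = 22.78 m, so K_eq = Σ(K_i·b_i)/b = 20.69 m/day.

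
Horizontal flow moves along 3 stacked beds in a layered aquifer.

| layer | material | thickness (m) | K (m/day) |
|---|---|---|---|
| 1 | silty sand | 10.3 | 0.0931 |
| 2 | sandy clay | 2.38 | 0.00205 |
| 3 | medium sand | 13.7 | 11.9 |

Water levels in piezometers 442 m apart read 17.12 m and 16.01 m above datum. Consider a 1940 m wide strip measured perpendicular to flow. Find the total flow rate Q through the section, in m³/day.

799

Flow is parallel to layering, so each bed carries its own Darcy discharge and the transmissivities add.
Σ(K_i·b_i) = 0.0931×10.3 + 0.00205×2.38 + 11.9×13.7 = 164.0 m²/day.
Hydraulic gradient i = (17.12 − 16.01) / 442 = 1.11 / 442 = 0.002511.
Q = Σ(K_i·b_i) · W · i = 164.0 × 1940 × 0.002511 = 799.0 m³/day.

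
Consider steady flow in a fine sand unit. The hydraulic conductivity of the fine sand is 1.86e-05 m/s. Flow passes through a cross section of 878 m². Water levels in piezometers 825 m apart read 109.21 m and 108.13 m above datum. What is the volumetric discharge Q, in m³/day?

1.85

Convert K: 1.86e-05 m/s × 86400 = 1.607 m/day.
Hydraulic gradient i = (109.21 − 108.13) / 825 = 1.08 / 825 = 0.001309.
Darcy's law: Q = K · A · i = 1.607 × 878.0 × 0.001309 = 1.847 m³/day.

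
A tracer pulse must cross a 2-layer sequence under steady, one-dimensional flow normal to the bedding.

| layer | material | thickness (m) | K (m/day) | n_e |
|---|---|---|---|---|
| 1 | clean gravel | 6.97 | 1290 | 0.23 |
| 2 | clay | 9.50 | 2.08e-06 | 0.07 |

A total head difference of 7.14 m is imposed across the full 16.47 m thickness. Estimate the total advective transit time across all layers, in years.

3970

With flow normal to the layers, continuity requires the same specific discharge q through every layer.
Σ(b_i/K_i) = 6.97/1290 + 9.50/2.08e-06 = 4.567e+06 d.
q = Δh / Σ(b_i/K_i) = 7.14 / 4.567e+06 = 1.563e-06 m/day.
In each layer the seepage velocity is v_i = q/n_i, so the layer transit time is t_i = b_i·n_i / q:
  layer 1 (clean gravel): t_1 = 6.97 × 0.23 / 1.563e-06 = 1.025e+06 d
  layer 2 (clay): t_2 = 9.50 × 0.07 / 1.563e-06 = 4.254e+05 d
Total t = Σ t_i = 1.451e+06 days = 3972 years.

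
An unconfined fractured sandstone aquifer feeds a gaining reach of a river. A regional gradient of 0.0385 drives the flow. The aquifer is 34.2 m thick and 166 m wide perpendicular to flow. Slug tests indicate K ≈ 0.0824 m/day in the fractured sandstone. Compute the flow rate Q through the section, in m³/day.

Cross-sectional area A = 166 × 34.2 = 5677 m².
Hydraulic gradient i = 0.0385.
Darcy's law: Q = K · A · i = 0.08240 × 5677 × 0.03850 = 18.01 m³/day.

18.0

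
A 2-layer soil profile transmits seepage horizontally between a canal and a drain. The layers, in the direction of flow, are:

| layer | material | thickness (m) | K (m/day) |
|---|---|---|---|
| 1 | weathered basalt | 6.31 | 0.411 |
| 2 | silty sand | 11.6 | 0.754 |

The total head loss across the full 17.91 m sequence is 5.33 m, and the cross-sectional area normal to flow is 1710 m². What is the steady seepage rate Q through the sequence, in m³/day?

Flow is perpendicular to layering, so the layers act in series and the equivalent K is the thickness-weighted harmonic mean.
Total thickness L = 6.31 + 11.6 = 17.91 m.
Σ(b_i/K_i) = 6.31/0.411 + 11.6/0.754 = 30.74 d.
K_eq = L / Σ(b_i/K_i) = 17.91 / 30.74 = 0.5827 m/day.
Q = K_eq · A · (Δh/L) = 0.5827 × 1710 × (5.33/17.91) = 296.5 m³/day.

297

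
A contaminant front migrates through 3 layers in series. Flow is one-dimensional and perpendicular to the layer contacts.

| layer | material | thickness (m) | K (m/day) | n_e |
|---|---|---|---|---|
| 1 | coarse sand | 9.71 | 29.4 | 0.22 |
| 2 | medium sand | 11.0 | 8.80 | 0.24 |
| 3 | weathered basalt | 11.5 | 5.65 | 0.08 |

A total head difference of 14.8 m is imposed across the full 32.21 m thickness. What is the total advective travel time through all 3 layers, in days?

With flow normal to the layers, continuity requires the same specific discharge q through every layer.
Σ(b_i/K_i) = 9.71/29.4 + 11.0/8.80 + 11.5/5.65 = 3.616 d.
q = Δh / Σ(b_i/K_i) = 14.8 / 3.616 = 4.093 m/day.
In each layer the seepage velocity is v_i = q/n_i, so the layer transit time is t_i = b_i·n_i / q:
  layer 1 (coarse sand): t_1 = 9.71 × 0.22 / 4.093 = 0.5219 d
  layer 2 (medium sand): t_2 = 11.0 × 0.24 / 4.093 = 0.6450 d
  layer 3 (weathered basalt): t_3 = 11.5 × 0.08 / 4.093 = 0.2248 d
Total t = Σ t_i = 1.392 days.

1.39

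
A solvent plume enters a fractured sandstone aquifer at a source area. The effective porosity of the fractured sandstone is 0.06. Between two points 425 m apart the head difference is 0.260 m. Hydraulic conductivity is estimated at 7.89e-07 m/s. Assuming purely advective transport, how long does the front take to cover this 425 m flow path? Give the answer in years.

Convert K: 7.89e-07 m/s × 86400 = 0.06817 m/day.
Hydraulic gradient i = Δh / L = 0.260 / 425 = 0.0006118.
Darcy flux q = K · i = 0.06817 × 0.0006118 = 4.170e-05 m/day.
Seepage velocity v = q / n_e = 4.170e-05 / 0.06 = 0.0006951 m/day.
Travel time t = L / v = 425 / 0.0006951 = 6.115e+05 days = 1674 years.

1670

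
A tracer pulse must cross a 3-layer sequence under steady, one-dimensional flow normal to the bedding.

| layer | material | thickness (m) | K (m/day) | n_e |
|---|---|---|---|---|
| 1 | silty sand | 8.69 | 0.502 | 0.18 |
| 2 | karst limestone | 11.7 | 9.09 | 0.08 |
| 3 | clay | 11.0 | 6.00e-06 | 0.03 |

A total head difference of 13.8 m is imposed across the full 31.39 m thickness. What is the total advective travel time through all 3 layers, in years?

With flow normal to the layers, continuity requires the same specific discharge q through every layer.
Σ(b_i/K_i) = 8.69/0.502 + 11.7/9.09 + 11.0/6.00e-06 = 1.833e+06 d.
q = Δh / Σ(b_i/K_i) = 13.8 / 1.833e+06 = 7.527e-06 m/day.
In each layer the seepage velocity is v_i = q/n_i, so the layer transit time is t_i = b_i·n_i / q:
  layer 1 (silty sand): t_1 = 8.69 × 0.18 / 7.527e-06 = 2.078e+05 d
  layer 2 (karst limestone): t_2 = 11.7 × 0.08 / 7.527e-06 = 1.243e+05 d
  layer 3 (clay): t_3 = 11.0 × 0.03 / 7.527e-06 = 43841 d
Total t = Σ t_i = 3.760e+05 days = 1029 years.

1030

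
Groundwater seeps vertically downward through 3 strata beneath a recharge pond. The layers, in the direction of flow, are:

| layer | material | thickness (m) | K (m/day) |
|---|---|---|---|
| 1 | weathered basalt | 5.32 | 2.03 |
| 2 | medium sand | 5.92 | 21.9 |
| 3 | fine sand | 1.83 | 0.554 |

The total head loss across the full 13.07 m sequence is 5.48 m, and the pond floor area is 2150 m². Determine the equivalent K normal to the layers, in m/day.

Flow is perpendicular to layering, so the layers act in series and the equivalent K is the thickness-weighted harmonic mean.
Total thickness L = 5.32 + 5.92 + 1.83 = 13.07 m.
Σ(b_i/K_i) = 5.32/2.03 + 5.92/21.9 + 1.83/0.554 = 6.194 d.
K_eq = L / Σ(b_i/K_i) = 13.07 / 6.194 = 2.110 m/day.

2.11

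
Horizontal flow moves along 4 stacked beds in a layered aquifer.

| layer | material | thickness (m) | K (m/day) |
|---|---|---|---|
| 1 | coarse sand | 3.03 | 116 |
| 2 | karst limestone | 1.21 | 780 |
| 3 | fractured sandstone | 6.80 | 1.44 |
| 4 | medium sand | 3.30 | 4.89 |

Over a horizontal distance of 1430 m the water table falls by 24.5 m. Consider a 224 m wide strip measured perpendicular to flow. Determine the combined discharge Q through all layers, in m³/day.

5070

Flow is parallel to layering, so each bed carries its own Darcy discharge and the transmissivities add.
Σ(K_i·b_i) = 116×3.03 + 780×1.21 + 1.44×6.80 + 4.89×3.30 = 1321 m²/day.
Hydraulic gradient i = Δh / L = 24.5 / 1430 = 0.01713.
Q = Σ(K_i·b_i) · W · i = 1321 × 224 × 0.01713 = 5070 m³/day.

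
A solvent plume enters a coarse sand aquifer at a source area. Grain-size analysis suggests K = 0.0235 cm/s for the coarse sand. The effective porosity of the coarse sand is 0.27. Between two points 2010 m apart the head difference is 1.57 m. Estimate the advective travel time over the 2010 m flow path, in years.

93.7

Convert K: 0.0235 cm/s × 864 = 20.30 m/day.
Hydraulic gradient i = Δh / L = 1.57 / 2010 = 0.0007811.
Darcy flux q = K · i = 20.30 × 0.0007811 = 0.01586 m/day.
Seepage velocity v = q / n_e = 0.01586 / 0.27 = 0.05874 m/day.
Travel time t = L / v = 2010 / 0.05874 = 34220 days = 93.69 years.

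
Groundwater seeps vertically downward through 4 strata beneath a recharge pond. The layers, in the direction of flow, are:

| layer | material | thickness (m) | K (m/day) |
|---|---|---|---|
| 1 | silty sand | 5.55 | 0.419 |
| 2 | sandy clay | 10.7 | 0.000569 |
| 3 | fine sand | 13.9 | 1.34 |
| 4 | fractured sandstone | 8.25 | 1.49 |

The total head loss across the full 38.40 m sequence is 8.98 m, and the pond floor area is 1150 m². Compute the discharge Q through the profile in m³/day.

0.548

Flow is perpendicular to layering, so the layers act in series and the equivalent K is the thickness-weighted harmonic mean.
Total thickness L = 5.55 + 10.7 + 13.9 + 8.25 = 38.40 m.
Σ(b_i/K_i) = 5.55/0.419 + 10.7/0.000569 + 13.9/1.34 + 8.25/1.49 = 18834 d.
K_eq = L / Σ(b_i/K_i) = 38.40 / 18834 = 0.002039 m/day.
Q = K_eq · A · (Δh/L) = 0.002039 × 1150 × (8.98/38.40) = 0.5483 m³/day.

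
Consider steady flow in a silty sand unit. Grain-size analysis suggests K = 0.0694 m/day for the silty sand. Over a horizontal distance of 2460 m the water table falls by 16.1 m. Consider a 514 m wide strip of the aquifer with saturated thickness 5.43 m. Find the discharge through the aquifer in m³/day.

1.27

Cross-sectional area A = 514 × 5.43 = 2791 m².
Hydraulic gradient i = Δh / L = 16.1 / 2460 = 0.006545.
Darcy's law: Q = K · A · i = 0.06940 × 2791 × 0.006545 = 1.268 m³/day.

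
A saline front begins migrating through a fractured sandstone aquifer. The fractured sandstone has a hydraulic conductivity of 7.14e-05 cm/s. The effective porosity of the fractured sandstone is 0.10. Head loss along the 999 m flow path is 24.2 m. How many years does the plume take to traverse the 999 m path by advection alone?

Convert K: 7.14e-05 cm/s × 864 = 0.06169 m/day.
Hydraulic gradient i = Δh / L = 24.2 / 999 = 0.02422.
Darcy flux q = K · i = 0.06169 × 0.02422 = 0.001494 m/day.
Seepage velocity v = q / n_e = 0.001494 / 0.10 = 0.01494 m/day.
Travel time t = L / v = 999 / 0.01494 = 66850 days = 183.0 years.

183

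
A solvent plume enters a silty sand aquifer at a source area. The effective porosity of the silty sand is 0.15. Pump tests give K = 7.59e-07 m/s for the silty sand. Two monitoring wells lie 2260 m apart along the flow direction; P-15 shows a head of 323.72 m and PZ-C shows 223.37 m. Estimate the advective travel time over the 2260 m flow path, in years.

Convert K: 7.59e-07 m/s × 86400 = 0.06558 m/day.
Hydraulic gradient i = (323.72 − 223.37) / 2260 = 100.35 / 2260 = 0.04440.
Darcy flux q = K · i = 0.06558 × 0.04440 = 0.002912 m/day.
Seepage velocity v = q / n_e = 0.002912 / 0.15 = 0.01941 m/day.
Travel time t = L / v = 2260 / 0.01941 = 1.164e+05 days = 318.7 years.

319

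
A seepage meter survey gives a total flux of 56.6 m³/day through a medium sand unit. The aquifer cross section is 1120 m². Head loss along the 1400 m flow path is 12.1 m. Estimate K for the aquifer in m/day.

Hydraulic gradient i = Δh / L = 12.1 / 1400 = 0.008643.
From Q = K·A·i, K = Q / (A·i) = 56.6 / (1120 × 0.008643) = 5.847 m/day.

5.85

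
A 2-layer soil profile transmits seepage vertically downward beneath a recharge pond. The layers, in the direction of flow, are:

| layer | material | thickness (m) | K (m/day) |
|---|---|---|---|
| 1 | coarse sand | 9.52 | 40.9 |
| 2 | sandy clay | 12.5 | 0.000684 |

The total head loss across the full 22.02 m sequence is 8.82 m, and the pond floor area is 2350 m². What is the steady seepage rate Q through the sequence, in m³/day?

1.13

Flow is perpendicular to layering, so the layers act in series and the equivalent K is the thickness-weighted harmonic mean.
Total thickness L = 9.52 + 12.5 = 22.02 m.
Σ(b_i/K_i) = 9.52/40.9 + 12.5/0.000684 = 18275 d.
K_eq = L / Σ(b_i/K_i) = 22.02 / 18275 = 0.001205 m/day.
Q = K_eq · A · (Δh/L) = 0.001205 × 2350 × (8.82/22.02) = 1.134 m³/day.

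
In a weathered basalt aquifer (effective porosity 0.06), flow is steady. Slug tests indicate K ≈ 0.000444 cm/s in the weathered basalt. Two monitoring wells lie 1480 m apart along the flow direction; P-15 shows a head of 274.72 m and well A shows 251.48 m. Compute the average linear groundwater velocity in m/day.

Convert K: 0.000444 cm/s × 864 = 0.3836 m/day.
Hydraulic gradient i = (274.72 − 251.48) / 1480 = 23.24 / 1480 = 0.01570.
Darcy flux q = K · i = 0.3836 × 0.01570 = 0.006024 m/day.
Seepage velocity v = q / n_e = 0.006024 / 0.06 = 0.1004 m/day.

0.100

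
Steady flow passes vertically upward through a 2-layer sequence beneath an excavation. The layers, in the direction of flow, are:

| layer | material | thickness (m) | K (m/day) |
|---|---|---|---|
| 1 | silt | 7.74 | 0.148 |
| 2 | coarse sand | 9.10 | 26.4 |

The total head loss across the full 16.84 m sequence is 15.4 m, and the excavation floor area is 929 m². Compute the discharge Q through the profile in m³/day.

272

Flow is perpendicular to layering, so the layers act in series and the equivalent K is the thickness-weighted harmonic mean.
Total thickness L = 7.74 + 9.10 = 16.84 m.
Σ(b_i/K_i) = 7.74/0.148 + 9.10/26.4 = 52.64 d.
K_eq = L / Σ(b_i/K_i) = 16.84 / 52.64 = 0.3199 m/day.
Q = K_eq · A · (Δh/L) = 0.3199 × 929 × (15.4/16.84) = 271.8 m³/day.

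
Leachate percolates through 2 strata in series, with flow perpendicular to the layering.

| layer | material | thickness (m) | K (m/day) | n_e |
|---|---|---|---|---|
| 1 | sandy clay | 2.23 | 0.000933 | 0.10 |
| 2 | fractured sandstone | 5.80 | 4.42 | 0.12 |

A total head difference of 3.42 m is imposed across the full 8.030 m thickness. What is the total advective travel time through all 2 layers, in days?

With flow normal to the layers, continuity requires the same specific discharge q through every layer.
Σ(b_i/K_i) = 2.23/0.000933 + 5.80/4.42 = 2391 d.
q = Δh / Σ(b_i/K_i) = 3.42 / 2391 = 0.001430 m/day.
In each layer the seepage velocity is v_i = q/n_i, so the layer transit time is t_i = b_i·n_i / q:
  layer 1 (sandy clay): t_1 = 2.23 × 0.10 / 0.001430 = 155.9 d
  layer 2 (fractured sandstone): t_2 = 5.80 × 0.12 / 0.001430 = 486.7 d
Total t = Σ t_i = 642.6 days.

643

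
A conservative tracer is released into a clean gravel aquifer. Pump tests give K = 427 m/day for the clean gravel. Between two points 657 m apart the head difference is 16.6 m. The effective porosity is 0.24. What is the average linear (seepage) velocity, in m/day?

45.0

Hydraulic gradient i = Δh / L = 16.6 / 657 = 0.02527.
Darcy flux q = K · i = 427.0 × 0.02527 = 10.79 m/day.
Seepage velocity v = q / n_e = 10.79 / 0.24 = 44.95 m/day.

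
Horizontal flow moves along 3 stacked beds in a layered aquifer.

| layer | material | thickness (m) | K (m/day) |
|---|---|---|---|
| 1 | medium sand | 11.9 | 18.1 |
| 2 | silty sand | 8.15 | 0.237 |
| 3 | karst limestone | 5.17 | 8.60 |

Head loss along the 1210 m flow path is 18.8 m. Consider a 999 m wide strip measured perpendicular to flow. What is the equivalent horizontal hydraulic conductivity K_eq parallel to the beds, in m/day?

10.4

Flow is parallel to layering, so each bed carries its own Darcy discharge and the transmissivities add.
Σ(K_i·b_i) = 18.1×11.9 + 0.237×8.15 + 8.60×5.17 = 261.8 m²/day.
Total thickness b = 25.22 m, so K_eq = Σ(K_i·b_i)/b = 10.38 m/day.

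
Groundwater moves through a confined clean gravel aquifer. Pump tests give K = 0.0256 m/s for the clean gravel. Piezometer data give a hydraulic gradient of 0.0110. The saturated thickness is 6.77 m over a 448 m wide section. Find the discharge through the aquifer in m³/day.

Convert K: 0.0256 m/s × 86400 = 2212 m/day.
Cross-sectional area A = 448 × 6.77 = 3033 m².
Hydraulic gradient i = 0.0110.
Darcy's law: Q = K · A · i = 2212 × 3033 × 0.01100 = 73793 m³/day.

73800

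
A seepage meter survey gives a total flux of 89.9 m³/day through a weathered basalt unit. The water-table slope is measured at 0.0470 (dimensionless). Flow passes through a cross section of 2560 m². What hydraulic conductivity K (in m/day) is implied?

Hydraulic gradient i = 0.0470.
From Q = K·A·i, K = Q / (A·i) = 89.9 / (2560 × 0.04700) = 0.7472 m/day.

0.747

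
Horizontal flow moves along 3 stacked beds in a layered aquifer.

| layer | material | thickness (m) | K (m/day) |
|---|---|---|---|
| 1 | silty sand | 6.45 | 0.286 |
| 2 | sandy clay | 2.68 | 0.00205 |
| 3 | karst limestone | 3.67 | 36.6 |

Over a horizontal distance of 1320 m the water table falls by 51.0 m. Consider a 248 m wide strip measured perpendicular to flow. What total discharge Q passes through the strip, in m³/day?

Flow is parallel to layering, so each bed carries its own Darcy discharge and the transmissivities add.
Σ(K_i·b_i) = 0.286×6.45 + 0.00205×2.68 + 36.6×3.67 = 136.2 m²/day.
Hydraulic gradient i = Δh / L = 51.0 / 1320 = 0.03864.
Q = Σ(K_i·b_i) · W · i = 136.2 × 248 × 0.03864 = 1305 m³/day.

1300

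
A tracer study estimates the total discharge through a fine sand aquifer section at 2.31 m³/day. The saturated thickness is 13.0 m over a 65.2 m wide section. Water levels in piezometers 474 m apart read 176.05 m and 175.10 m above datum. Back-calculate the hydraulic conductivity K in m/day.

1.36

Cross-sectional area A = 65.2 × 13.0 = 847.6 m².
Hydraulic gradient i = (176.05 − 175.10) / 474 = 0.95 / 474 = 0.002004.
From Q = K·A·i, K = Q / (A·i) = 2.31 / (847.6 × 0.002004) = 1.360 m/day.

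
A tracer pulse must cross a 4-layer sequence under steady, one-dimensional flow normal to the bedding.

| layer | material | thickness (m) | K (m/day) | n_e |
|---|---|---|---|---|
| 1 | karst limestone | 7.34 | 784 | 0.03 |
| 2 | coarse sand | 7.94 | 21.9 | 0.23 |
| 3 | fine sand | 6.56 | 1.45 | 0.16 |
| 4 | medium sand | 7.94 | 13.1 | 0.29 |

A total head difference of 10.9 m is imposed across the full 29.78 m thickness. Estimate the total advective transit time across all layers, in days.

With flow normal to the layers, continuity requires the same specific discharge q through every layer.
Σ(b_i/K_i) = 7.34/784 + 7.94/21.9 + 6.56/1.45 + 7.94/13.1 = 5.502 d.
q = Δh / Σ(b_i/K_i) = 10.9 / 5.502 = 1.981 m/day.
In each layer the seepage velocity is v_i = q/n_i, so the layer transit time is t_i = b_i·n_i / q:
  layer 1 (karst limestone): t_1 = 7.34 × 0.03 / 1.981 = 0.1112 d
  layer 2 (coarse sand): t_2 = 7.94 × 0.23 / 1.981 = 0.9218 d
  layer 3 (fine sand): t_3 = 6.56 × 0.16 / 1.981 = 0.5298 d
  layer 4 (medium sand): t_4 = 7.94 × 0.29 / 1.981 = 1.162 d
Total t = Σ t_i = 2.725 days.

2.73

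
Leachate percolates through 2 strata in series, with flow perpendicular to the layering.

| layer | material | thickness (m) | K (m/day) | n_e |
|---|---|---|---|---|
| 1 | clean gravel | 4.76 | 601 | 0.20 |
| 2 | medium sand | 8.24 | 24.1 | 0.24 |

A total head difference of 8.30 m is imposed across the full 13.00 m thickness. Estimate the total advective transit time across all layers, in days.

With flow normal to the layers, continuity requires the same specific discharge q through every layer.
Σ(b_i/K_i) = 4.76/601 + 8.24/24.1 = 0.3498 d.
q = Δh / Σ(b_i/K_i) = 8.30 / 0.3498 = 23.73 m/day.
In each layer the seepage velocity is v_i = q/n_i, so the layer transit time is t_i = b_i·n_i / q:
  layer 1 (clean gravel): t_1 = 4.76 × 0.20 / 23.73 = 0.04012 d
  layer 2 (medium sand): t_2 = 8.24 × 0.24 / 23.73 = 0.08335 d
Total t = Σ t_i = 0.1235 days.

0.123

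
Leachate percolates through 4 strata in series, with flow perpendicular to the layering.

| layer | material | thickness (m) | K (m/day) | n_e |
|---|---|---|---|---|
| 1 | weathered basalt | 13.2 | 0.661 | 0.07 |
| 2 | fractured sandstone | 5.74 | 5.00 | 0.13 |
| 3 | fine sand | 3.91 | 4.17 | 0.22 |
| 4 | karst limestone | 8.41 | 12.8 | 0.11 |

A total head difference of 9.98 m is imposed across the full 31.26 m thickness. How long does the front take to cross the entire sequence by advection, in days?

7.86

With flow normal to the layers, continuity requires the same specific discharge q through every layer.
Σ(b_i/K_i) = 13.2/0.661 + 5.74/5.00 + 3.91/4.17 + 8.41/12.8 = 22.71 d.
q = Δh / Σ(b_i/K_i) = 9.98 / 22.71 = 0.4394 m/day.
In each layer the seepage velocity is v_i = q/n_i, so the layer transit time is t_i = b_i·n_i / q:
  layer 1 (weathered basalt): t_1 = 13.2 × 0.07 / 0.4394 = 2.103 d
  layer 2 (fractured sandstone): t_2 = 5.74 × 0.13 / 0.4394 = 1.698 d
  layer 3 (fine sand): t_3 = 3.91 × 0.22 / 0.4394 = 1.958 d
  layer 4 (karst limestone): t_4 = 8.41 × 0.11 / 0.4394 = 2.105 d
Total t = Σ t_i = 7.864 days.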